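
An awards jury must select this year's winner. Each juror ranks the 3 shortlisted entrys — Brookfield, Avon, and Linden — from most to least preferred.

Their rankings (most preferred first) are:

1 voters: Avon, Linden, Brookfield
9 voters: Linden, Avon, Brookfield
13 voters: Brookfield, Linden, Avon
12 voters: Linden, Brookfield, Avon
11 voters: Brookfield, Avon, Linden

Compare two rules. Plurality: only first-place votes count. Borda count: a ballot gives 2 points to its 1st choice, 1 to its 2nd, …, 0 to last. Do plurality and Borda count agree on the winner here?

Plurality first-place counts: Brookfield 24, Avon 1, Linden 21 → Brookfield.
Borda totals: Brookfield 60, Avon 22, Linden 56 → Brookfield.
The two rules agree on Brookfield.

Yes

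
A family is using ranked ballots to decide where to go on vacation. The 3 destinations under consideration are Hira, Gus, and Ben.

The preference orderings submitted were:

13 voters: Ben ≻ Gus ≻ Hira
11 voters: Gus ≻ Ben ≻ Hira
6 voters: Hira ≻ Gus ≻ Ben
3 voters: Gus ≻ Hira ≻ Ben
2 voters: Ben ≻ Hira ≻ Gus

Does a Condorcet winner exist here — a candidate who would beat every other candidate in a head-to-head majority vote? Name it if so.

Gus

Head-to-head results (35 voters total):
Hira vs Gus: Gus wins 27–8.
Hira vs Ben: Ben wins 26–9.
Gus vs Ben: Gus wins 20–15.
Gus beats each rival — Hira (27–8), Ben (20–15) — so Gus is the Condorcet winner.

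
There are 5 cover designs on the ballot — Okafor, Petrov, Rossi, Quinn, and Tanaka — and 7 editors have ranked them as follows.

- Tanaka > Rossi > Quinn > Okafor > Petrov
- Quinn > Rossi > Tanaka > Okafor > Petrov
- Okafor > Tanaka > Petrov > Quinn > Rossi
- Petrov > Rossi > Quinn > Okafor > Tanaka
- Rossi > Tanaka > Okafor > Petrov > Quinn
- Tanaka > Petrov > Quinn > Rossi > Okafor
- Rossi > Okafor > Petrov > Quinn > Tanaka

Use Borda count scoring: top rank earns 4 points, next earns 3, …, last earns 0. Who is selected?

Rossi

Borda scores:
  Okafor: 1 + 1 + 4 + 1 + 2 + 0 + 3 = 12
  Petrov: 0 + 0 + 2 + 4 + 1 + 3 + 2 = 12
  Rossi: 3 + 3 + 0 + 3 + 4 + 1 + 4 = 18
  Quinn: 2 + 4 + 1 + 2 + 0 + 2 + 1 = 12
  Tanaka: 4 + 2 + 3 + 0 + 3 + 4 + 0 = 16
Rossi has the highest total.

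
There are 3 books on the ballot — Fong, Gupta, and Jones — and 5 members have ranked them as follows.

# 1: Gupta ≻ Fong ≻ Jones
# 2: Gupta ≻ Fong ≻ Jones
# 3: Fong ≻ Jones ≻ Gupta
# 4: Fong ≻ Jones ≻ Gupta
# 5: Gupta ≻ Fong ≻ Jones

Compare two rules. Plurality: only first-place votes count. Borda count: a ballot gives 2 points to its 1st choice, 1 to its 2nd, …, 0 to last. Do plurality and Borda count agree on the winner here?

Plurality first-place counts: Fong 2, Gupta 3, Jones 0 → Gupta.
Borda totals: Fong 7, Gupta 6, Jones 2 → Fong.
The two rules disagree: plurality picks Gupta, Borda picks Fong.

No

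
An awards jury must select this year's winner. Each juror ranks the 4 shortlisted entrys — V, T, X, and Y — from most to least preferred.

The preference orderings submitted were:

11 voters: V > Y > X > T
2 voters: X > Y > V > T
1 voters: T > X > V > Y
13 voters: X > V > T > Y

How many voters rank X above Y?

Ballots ranking X above Y: 2+1+13 = 16.
Ballots ranking Y above X: 11.
So 16 of 27 voters prefer X to Y.

16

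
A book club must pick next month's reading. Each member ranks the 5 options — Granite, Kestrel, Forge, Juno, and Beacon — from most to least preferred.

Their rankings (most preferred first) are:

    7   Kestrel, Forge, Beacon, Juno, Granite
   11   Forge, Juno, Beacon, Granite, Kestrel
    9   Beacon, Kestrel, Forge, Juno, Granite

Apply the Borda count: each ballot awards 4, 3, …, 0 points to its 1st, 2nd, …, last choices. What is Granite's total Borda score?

11

Borda scores:
  Granite: 7·0 + 11·1 + 9·0 = 11
  Kestrel: 7·4 + 11·0 + 9·3 = 55
  Forge: 7·3 + 11·4 + 9·2 = 83
  Juno: 7·1 + 11·3 + 9·1 = 49
  Beacon: 7·2 + 11·2 + 9·4 = 72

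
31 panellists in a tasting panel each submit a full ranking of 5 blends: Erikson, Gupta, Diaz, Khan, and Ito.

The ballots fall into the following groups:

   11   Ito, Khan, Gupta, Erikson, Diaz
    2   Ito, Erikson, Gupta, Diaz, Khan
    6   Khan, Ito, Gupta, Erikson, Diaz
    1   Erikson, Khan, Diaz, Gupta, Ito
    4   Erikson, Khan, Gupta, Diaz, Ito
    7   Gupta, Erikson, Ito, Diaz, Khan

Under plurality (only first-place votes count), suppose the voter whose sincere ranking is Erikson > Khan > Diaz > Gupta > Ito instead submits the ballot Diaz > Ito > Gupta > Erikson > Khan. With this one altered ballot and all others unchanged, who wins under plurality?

Ito

First-place totals with the altered ballot: Erikson 4, Gupta 7, Diaz 1, Khan 6, Ito 13.
The winner is unchanged: still Ito.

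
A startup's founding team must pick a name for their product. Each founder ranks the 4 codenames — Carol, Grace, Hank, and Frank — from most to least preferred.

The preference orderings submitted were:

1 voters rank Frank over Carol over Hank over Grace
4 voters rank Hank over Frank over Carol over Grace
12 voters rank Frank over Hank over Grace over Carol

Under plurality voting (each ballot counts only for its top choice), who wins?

First-place vote totals:
  Carol: 0
  Grace: 0
  Hank: 4
  Frank: 13
Frank has the most first-place votes.

Frank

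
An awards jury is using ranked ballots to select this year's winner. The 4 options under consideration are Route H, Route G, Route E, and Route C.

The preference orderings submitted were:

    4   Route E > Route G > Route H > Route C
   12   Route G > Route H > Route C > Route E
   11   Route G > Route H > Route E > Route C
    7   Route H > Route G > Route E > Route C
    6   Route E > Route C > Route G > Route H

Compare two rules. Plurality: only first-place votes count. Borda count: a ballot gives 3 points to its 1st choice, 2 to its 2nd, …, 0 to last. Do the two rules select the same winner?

Yes

Plurality first-place counts: Route H 7, Route G 23, Route E 10, Route C 0 → Route G.
Borda totals: Route H 71, Route G 97, Route E 48, Route C 24 → Route G.
The two rules agree on Route G.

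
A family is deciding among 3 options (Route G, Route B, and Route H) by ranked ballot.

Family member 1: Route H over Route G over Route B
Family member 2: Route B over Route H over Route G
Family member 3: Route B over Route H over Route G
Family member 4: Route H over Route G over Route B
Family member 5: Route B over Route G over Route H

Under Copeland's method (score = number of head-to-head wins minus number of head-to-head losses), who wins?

Route B

Pairwise results:
  Route G vs Route B: Route B wins 3–2.
  Route G vs Route H: Route H wins 4–1.
  Route B vs Route H: Route B wins 3–2.
Copeland scores (wins − losses):
  Route G: 0 − 2 = -2
  Route B: 2 − 0 = 2
  Route H: 1 − 1 = 0
Route B has the best Copeland score.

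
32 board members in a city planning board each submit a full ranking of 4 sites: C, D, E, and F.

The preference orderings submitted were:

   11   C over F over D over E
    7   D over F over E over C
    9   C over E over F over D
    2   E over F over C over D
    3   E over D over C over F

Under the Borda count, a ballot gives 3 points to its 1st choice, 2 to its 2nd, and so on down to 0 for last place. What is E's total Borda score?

40

Borda scores:
  C: 11·3 + 7·0 + 9·3 + 2·1 + 3·1 = 65
  D: 11·1 + 7·3 + 9·0 + 2·0 + 3·2 = 38
  E: 11·0 + 7·1 + 9·2 + 2·3 + 3·3 = 40
  F: 11·2 + 7·2 + 9·1 + 2·2 + 3·0 = 49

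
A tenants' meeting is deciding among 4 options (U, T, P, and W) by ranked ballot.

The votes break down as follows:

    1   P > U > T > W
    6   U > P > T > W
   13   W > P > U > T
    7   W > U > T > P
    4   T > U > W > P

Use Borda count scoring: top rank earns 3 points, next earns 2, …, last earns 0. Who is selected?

Borda scores:
  U: 2 + 6·3 + 13·1 + 7·2 + 4·2 = 55
  T: 1 + 6·1 + 13·0 + 7·1 + 4·3 = 26
  P: 3 + 6·2 + 13·2 + 7·0 + 4·0 = 41
  W: 0 + 6·0 + 13·3 + 7·3 + 4·1 = 64
W has the highest total.

W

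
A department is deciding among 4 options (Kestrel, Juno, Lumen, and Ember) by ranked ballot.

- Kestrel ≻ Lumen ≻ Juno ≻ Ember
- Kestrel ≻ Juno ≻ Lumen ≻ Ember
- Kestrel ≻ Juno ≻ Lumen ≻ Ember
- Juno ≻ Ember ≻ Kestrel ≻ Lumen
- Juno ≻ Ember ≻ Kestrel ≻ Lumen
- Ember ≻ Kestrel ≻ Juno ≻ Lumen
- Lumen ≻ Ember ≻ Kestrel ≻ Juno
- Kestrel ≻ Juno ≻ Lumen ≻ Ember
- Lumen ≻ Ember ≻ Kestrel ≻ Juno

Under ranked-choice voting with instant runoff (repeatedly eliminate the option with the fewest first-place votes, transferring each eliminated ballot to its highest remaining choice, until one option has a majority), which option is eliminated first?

Round 1: Kestrel 4, Juno 2, Lumen 2, Ember 1. Ember has the fewest and is eliminated.
Round 2: Kestrel 5, Juno 2, Lumen 2. Kestrel has a majority.

Ember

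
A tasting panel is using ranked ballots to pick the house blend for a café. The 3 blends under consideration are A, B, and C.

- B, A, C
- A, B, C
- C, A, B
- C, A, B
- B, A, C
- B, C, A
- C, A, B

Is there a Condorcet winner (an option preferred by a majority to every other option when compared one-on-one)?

No

Head-to-head results (7 voters total):
A vs B: A wins 4–3.
A vs C: C wins 4–3.
B vs C: B wins 4–3.
No candidate beats all others: A beats B beats C beats A, a majority cycle.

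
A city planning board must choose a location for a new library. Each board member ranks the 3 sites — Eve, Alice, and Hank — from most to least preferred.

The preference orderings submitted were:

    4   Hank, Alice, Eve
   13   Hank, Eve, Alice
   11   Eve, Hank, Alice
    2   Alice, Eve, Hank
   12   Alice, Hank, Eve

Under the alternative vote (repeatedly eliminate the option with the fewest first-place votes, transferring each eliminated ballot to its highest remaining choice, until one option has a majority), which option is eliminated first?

Round 1: Hank 17, Alice 14, Eve 11. Eve has the fewest and is eliminated.
Round 2: Hank 28, Alice 14. Hank has a majority.

Eve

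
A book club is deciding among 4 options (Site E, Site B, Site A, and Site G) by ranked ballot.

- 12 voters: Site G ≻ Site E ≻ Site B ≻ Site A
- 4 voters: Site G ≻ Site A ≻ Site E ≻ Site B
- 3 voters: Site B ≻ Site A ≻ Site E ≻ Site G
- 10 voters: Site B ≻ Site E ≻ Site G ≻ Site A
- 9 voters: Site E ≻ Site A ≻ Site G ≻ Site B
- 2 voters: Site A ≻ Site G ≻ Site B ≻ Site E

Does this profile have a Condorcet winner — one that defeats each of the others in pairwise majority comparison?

Yes

Head-to-head results (40 voters total):
Site E vs Site B: Site E wins 25–15.
Site E vs Site A: Site E wins 31–9.
Site E vs Site G: Site E wins 22–18.
Site B vs Site A: Site B wins 25–15.
Site B vs Site G: Site G wins 27–13.
Site A vs Site G: Site G wins 26–14.
Site E beats each rival — Site B (25–15), Site A (31–9), Site G (22–18) — so Site E is the Condorcet winner.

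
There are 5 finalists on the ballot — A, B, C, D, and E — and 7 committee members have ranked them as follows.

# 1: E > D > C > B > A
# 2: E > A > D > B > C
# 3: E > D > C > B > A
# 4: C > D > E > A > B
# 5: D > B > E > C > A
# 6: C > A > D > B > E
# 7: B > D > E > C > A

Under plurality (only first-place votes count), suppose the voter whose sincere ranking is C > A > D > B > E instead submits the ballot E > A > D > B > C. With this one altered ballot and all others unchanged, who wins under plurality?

E

First-place totals with the altered ballot: A 0, B 1, C 1, D 1, E 4.
The winner is unchanged: still E.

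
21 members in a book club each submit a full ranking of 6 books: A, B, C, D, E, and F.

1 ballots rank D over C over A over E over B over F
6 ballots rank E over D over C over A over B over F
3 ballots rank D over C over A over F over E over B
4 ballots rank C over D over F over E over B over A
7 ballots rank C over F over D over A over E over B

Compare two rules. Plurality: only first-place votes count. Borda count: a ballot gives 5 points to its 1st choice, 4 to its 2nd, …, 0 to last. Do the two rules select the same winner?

Yes

Plurality first-place counts: A 0, B 0, C 11, D 4, E 6, F 0 → C.
Borda totals: A 38, B 11, C 89, D 81, E 50, F 46 → C.
The two rules agree on C.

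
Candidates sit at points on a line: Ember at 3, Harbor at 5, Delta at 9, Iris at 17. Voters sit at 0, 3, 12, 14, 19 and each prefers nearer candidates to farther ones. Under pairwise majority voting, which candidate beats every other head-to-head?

With single-peaked preferences on a line, the Condorcet winner is the candidate closest to the median voter.
The median voter (position 12) is closest to Delta at 9.
Check: Delta vs Ember — voters closer to Delta: 3 of 5.

Delta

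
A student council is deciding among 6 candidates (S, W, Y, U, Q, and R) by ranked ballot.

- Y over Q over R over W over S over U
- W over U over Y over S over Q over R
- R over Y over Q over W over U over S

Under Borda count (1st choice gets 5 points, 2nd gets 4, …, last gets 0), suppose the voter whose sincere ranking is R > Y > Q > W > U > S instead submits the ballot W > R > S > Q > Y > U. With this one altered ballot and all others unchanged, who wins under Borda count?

W

Borda totals with the altered ballot: S 6, W 12, Y 9, U 4, Q 7, R 7.
The switch changes the winner from Y to W.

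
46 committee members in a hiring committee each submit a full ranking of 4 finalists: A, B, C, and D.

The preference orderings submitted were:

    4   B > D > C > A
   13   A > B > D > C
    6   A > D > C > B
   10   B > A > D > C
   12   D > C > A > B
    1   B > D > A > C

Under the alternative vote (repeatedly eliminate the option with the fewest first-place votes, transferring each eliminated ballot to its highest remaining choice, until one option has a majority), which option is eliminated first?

C

Round 1: A 19, B 15, D 12, C 0. C has the fewest and is eliminated.
Round 2: A 19, B 15, D 12. D has the fewest and is eliminated.
Round 3: A 31, B 15. A has a majority.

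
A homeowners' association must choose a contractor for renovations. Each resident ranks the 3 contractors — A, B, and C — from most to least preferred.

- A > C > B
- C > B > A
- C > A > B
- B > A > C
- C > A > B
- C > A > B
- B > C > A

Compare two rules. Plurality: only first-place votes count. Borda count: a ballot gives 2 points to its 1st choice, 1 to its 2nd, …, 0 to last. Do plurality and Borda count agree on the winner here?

Yes

Plurality first-place counts: A 1, B 2, C 4 → C.
Borda totals: A 6, B 5, C 10 → C.
The two rules agree on C.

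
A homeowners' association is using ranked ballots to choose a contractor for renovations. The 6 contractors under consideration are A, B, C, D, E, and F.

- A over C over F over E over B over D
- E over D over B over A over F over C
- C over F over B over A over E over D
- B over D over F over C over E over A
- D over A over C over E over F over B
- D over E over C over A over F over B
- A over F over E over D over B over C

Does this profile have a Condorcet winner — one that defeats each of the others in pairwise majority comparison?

No

Head-to-head results (7 voters total):
A vs B: A wins 4–3.
A vs C: A wins 4–3.
A vs D: D wins 4–3.
A vs E: A wins 4–3.
A vs F: A wins 5–2.
B vs C: C wins 4–3.
B vs D: D wins 4–3.
B vs E: E wins 5–2.
B vs F: F wins 5–2.
C vs D: D wins 5–2.
C vs E: C wins 4–3.
C vs F: C wins 4–3.
D vs E: E wins 4–3.
D vs F: D wins 4–3.
E vs F: F wins 4–3.
No candidate beats all others: A beats E beats D beats A, a majority cycle.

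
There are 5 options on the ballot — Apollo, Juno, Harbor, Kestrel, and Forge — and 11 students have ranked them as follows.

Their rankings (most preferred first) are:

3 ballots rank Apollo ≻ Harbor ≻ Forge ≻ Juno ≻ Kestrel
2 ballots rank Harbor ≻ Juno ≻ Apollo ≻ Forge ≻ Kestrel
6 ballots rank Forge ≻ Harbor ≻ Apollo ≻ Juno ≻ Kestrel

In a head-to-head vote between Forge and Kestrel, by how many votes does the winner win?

11

Ballots ranking Forge above Kestrel: 3+2+6 = 11.
Ballots ranking Kestrel above Forge: 0.
Forge wins 11–0, a margin of 11.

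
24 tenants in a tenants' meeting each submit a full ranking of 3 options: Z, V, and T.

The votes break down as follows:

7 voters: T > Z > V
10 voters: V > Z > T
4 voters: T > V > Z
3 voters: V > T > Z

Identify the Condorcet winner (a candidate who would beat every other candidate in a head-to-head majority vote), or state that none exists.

Head-to-head results (24 voters total):
Z vs V: V wins 17–7.
Z vs T: T wins 14–10.
V vs T: V wins 13–11.
V beats each rival — Z (17–7), T (13–11) — so V is the Condorcet winner.

V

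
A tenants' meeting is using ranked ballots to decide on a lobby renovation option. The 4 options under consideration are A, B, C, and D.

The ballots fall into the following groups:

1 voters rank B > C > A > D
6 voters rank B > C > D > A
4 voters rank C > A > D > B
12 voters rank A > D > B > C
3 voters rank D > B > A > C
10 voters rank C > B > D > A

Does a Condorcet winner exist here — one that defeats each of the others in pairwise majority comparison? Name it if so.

None — there is no Condorcet winner

Head-to-head results (36 voters total):
A vs B: B wins 20–16.
A vs C: C wins 21–15.
A vs D: D wins 19–17.
B vs C: B wins 22–14.
B vs D: D wins 19–17.
C vs D: C wins 21–15.
No candidate beats all others: B beats C beats D beats B, a majority cycle.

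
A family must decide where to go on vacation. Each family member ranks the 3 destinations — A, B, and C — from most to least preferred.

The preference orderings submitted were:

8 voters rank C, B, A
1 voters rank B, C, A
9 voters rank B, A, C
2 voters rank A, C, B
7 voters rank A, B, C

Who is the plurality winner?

First-place vote totals:
  A: 9
  B: 10
  C: 8
B has the most first-place votes.

B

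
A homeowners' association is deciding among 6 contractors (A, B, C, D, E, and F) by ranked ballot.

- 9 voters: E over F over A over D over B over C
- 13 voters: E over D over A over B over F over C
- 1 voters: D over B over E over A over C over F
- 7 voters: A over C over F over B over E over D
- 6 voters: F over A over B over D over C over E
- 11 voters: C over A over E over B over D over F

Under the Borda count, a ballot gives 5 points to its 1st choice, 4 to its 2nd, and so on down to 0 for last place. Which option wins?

A

Borda scores:
  A: 9·3 + 13·3 + 2 + 7·5 + 6·4 + 11·4 = 171
  B: 9·1 + 13·2 + 4 + 7·2 + 6·3 + 11·2 = 93
  C: 9·0 + 13·0 + 1 + 7·4 + 6·1 + 11·5 = 90
  D: 9·2 + 13·4 + 5 + 7·0 + 6·2 + 11·1 = 98
  E: 9·5 + 13·5 + 3 + 7·1 + 6·0 + 11·3 = 153
  F: 9·4 + 13·1 + 0 + 7·3 + 6·5 + 11·0 = 100
A has the highest total.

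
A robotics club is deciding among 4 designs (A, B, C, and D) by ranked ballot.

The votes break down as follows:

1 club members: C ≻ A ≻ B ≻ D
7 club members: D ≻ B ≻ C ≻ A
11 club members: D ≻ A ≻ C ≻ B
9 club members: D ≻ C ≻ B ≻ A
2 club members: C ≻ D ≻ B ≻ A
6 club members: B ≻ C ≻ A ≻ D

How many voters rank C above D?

Ballots ranking C above D: 1+2+6 = 9.
Ballots ranking D above C: 7+11+9 = 27.
So 9 of 36 voters prefer C to D.

9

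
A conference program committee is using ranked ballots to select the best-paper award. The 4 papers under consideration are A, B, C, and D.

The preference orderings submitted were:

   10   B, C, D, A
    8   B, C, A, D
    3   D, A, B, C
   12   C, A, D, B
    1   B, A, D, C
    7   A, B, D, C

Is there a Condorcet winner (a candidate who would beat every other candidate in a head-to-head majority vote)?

Head-to-head results (41 voters total):
A vs B: A wins 22–19.
A vs C: C wins 30–11.
A vs D: A wins 28–13.
B vs C: B wins 29–12.
B vs D: B wins 26–15.
C vs D: C wins 30–11.
No candidate beats all others: A beats B beats C beats A, a majority cycle.

No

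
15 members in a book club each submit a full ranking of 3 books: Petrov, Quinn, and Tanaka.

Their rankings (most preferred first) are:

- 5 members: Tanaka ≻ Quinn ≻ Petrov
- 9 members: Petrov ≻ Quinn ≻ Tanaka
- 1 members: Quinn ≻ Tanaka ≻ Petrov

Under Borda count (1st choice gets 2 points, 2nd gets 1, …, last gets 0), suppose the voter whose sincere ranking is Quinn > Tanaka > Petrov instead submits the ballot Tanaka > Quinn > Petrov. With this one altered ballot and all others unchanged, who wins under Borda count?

Borda totals with the altered ballot: Petrov 18, Quinn 15, Tanaka 12.
The winner is unchanged: still Petrov.

Petrov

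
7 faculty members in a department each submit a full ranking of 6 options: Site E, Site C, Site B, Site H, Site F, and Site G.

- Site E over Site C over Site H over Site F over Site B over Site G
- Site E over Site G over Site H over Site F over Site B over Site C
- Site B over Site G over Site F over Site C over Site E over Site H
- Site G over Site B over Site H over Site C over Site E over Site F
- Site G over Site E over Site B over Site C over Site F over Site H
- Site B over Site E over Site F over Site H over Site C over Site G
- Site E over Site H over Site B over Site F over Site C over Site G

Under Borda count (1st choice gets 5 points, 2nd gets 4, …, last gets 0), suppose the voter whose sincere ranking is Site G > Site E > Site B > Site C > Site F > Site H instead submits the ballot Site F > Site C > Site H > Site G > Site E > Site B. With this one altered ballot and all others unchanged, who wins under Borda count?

Borda totals with the altered ballot: Site E 22, Site C 14, Site B 19, Site H 18, Site F 17, Site G 15.
The winner is unchanged: still Site E.

Site E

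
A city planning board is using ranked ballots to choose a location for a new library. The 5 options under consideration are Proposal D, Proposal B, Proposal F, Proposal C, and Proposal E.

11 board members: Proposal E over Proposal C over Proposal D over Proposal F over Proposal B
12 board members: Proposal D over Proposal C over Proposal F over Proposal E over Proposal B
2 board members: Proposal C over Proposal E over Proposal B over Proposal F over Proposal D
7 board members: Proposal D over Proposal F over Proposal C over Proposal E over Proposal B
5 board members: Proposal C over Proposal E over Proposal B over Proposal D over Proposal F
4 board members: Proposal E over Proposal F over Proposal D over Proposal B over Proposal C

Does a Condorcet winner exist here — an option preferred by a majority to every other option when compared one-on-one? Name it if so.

There is no Condorcet winner

Head-to-head results (41 voters total):
Proposal D vs Proposal B: Proposal D wins 34–7.
Proposal D vs Proposal F: Proposal D wins 35–6.
Proposal D vs Proposal C: Proposal D wins 23–18.
Proposal D vs Proposal E: Proposal E wins 22–19.
Proposal B vs Proposal F: Proposal F wins 34–7.
Proposal B vs Proposal C: Proposal C wins 37–4.
Proposal B vs Proposal E: Proposal E wins 41–0.
Proposal F vs Proposal C: Proposal C wins 30–11.
Proposal F vs Proposal E: Proposal E wins 22–19.
Proposal C vs Proposal E: Proposal C wins 26–15.
No candidate beats all others: Proposal D beats Proposal C beats Proposal E beats Proposal D, a majority cycle.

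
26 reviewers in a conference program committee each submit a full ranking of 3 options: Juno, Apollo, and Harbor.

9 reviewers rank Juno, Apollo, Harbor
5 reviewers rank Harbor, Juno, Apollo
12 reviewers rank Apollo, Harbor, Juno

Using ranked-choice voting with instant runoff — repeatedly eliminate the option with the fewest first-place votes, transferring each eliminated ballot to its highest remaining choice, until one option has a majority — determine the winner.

Round 1: Apollo 12, Juno 9, Harbor 5. Harbor has the fewest and is eliminated.
Round 2: Juno 14, Apollo 12. Juno has a majority.

Juno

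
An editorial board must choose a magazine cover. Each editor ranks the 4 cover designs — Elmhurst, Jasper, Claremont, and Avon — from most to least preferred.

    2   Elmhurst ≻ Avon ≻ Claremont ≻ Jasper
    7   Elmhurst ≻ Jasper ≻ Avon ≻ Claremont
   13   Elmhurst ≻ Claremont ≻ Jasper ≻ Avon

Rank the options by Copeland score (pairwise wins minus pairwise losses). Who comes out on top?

Pairwise results:
  Elmhurst vs Jasper: Elmhurst wins 22–0.
  Elmhurst vs Claremont: Elmhurst wins 22–0.
  Elmhurst vs Avon: Elmhurst wins 22–0.
  Jasper vs Claremont: Claremont wins 15–7.
  Jasper vs Avon: Jasper wins 20–2.
  Claremont vs Avon: Claremont wins 13–9.
Copeland scores (wins − losses):
  Elmhurst: 3 − 0 = 3
  Jasper: 1 − 2 = -1
  Claremont: 2 − 1 = 1
  Avon: 0 − 3 = -3
Elmhurst has the best Copeland score.

Elmhurst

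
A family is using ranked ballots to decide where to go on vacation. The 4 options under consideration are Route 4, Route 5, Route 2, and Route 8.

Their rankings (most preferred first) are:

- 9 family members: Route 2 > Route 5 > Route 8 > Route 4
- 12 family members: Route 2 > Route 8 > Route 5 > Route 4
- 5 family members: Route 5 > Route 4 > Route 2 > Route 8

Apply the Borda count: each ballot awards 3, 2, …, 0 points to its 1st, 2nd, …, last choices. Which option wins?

Route 2

Borda scores:
  Route 4: 9·0 + 12·0 + 5·2 = 10
  Route 5: 9·2 + 12·1 + 5·3 = 45
  Route 2: 9·3 + 12·3 + 5·1 = 68
  Route 8: 9·1 + 12·2 + 5·0 = 33
Route 2 has the highest total.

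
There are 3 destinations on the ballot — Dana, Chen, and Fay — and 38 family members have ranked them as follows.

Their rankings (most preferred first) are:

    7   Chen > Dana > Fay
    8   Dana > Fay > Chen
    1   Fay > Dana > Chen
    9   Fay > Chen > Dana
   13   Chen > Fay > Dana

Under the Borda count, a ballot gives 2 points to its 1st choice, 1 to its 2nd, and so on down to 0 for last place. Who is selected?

Borda scores:
  Dana: 7·1 + 8·2 + 1 + 9·0 + 13·0 = 24
  Chen: 7·2 + 8·0 + 0 + 9·1 + 13·2 = 49
  Fay: 7·0 + 8·1 + 2 + 9·2 + 13·1 = 41
Chen has the highest total.

Chen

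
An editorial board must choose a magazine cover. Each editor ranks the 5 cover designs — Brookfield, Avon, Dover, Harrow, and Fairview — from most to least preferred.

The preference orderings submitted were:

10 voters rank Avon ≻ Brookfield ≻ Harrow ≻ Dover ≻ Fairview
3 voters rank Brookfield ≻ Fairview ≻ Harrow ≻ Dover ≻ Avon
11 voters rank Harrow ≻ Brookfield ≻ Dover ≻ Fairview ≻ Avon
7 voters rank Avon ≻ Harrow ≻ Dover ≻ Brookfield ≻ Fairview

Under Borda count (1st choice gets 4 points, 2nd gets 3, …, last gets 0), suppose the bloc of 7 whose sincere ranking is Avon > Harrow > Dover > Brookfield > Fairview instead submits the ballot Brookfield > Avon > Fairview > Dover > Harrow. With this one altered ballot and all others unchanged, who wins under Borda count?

Borda totals with the altered ballot: Brookfield 103, Avon 61, Dover 42, Harrow 70, Fairview 34.
The switch changes the winner from Harrow to Brookfield.

Brookfield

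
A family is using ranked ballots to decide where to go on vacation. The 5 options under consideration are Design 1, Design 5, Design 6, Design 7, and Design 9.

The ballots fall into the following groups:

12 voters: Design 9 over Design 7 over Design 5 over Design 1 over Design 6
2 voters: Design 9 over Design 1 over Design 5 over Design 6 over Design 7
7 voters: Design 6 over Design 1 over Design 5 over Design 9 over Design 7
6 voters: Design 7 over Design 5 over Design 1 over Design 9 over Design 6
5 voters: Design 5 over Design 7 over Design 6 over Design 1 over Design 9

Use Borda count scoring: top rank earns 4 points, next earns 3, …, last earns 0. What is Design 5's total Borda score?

80

Borda scores:
  Design 1: 12·1 + 2·3 + 7·3 + 6·2 + 5·1 = 56
  Design 5: 12·2 + 2·2 + 7·2 + 6·3 + 5·4 = 80
  Design 6: 12·0 + 2·1 + 7·4 + 6·0 + 5·2 = 40
  Design 7: 12·3 + 2·0 + 7·0 + 6·4 + 5·3 = 75
  Design 9: 12·4 + 2·4 + 7·1 + 6·1 + 5·0 = 69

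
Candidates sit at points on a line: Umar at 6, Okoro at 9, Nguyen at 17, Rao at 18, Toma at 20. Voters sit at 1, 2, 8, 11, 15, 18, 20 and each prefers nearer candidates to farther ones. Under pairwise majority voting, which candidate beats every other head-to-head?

With single-peaked preferences on a line, the Condorcet winner is the candidate closest to the median voter.
The median voter (position 11) is closest to Okoro at 9.
Check: Okoro vs Rao — voters closer to Okoro: 4 of 7.

Okoro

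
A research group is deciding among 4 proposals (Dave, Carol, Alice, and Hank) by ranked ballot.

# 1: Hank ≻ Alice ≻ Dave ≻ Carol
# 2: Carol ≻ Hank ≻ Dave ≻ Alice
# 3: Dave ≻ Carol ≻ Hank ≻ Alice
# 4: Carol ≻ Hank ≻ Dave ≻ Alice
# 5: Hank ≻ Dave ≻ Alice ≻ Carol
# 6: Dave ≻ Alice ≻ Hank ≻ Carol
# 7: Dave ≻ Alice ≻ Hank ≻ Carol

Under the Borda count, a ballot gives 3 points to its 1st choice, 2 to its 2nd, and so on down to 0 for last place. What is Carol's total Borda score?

Borda scores:
  Dave: 1 + 1 + 3 + 1 + 2 + 3 + 3 = 14
  Carol: 0 + 3 + 2 + 3 + 0 + 0 + 0 = 8
  Alice: 2 + 0 + 0 + 0 + 1 + 2 + 2 = 7
  Hank: 3 + 2 + 1 + 2 + 3 + 1 + 1 = 13

8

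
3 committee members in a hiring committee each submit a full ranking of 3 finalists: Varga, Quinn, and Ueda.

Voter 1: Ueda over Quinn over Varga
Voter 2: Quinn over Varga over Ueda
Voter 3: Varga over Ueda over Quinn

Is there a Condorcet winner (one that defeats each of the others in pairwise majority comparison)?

No

Head-to-head results (3 voters total):
Varga vs Quinn: Quinn wins 2–1.
Varga vs Ueda: Varga wins 2–1.
Quinn vs Ueda: Ueda wins 2–1.
No candidate beats all others: Varga beats Ueda beats Quinn beats Varga, a majority cycle.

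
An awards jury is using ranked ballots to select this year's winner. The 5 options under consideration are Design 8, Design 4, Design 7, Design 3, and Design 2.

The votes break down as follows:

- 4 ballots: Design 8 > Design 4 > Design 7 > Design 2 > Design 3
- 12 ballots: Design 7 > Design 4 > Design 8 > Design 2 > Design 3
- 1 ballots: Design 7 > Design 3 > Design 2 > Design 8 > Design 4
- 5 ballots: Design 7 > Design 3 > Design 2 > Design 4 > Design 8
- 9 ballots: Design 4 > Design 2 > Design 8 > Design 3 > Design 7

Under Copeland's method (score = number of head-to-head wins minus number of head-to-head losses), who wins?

Pairwise results:
  Design 8 vs Design 4: Design 4 wins 26–5.
  Design 8 vs Design 7: Design 7 wins 18–13.
  Design 8 vs Design 3: Design 8 wins 25–6.
  Design 8 vs Design 2: Design 8 wins 16–15.
  Design 4 vs Design 7: Design 7 wins 18–13.
  Design 4 vs Design 3: Design 4 wins 25–6.
  Design 4 vs Design 2: Design 4 wins 25–6.
  Design 7 vs Design 3: Design 7 wins 22–9.
  Design 7 vs Design 2: Design 7 wins 22–9.
  Design 3 vs Design 2: Design 2 wins 25–6.
Copeland scores (wins − losses):
  Design 8: 2 − 2 = 0
  Design 4: 3 − 1 = 2
  Design 7: 4 − 0 = 4
  Design 3: 0 − 4 = -4
  Design 2: 1 − 3 = -2
Design 7 has the best Copeland score.

Design 7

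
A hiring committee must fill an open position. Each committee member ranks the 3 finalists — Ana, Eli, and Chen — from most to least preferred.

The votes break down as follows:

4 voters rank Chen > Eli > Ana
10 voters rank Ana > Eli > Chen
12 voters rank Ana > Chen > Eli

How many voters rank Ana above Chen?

Ballots ranking Ana above Chen: 10+12 = 22.
Ballots ranking Chen above Ana: 4.
So 22 of 26 voters prefer Ana to Chen.

22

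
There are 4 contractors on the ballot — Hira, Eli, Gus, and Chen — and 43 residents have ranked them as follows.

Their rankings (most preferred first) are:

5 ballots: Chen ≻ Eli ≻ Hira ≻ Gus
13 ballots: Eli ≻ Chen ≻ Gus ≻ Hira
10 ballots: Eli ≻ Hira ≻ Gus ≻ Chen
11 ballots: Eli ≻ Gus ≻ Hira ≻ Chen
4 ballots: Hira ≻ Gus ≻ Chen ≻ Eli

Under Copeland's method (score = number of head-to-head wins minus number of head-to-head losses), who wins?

Eli

Pairwise results:
  Hira vs Eli: Eli wins 39–4.
  Hira vs Gus: Gus wins 24–19.
  Hira vs Chen: Hira wins 25–18.
  Eli vs Gus: Eli wins 39–4.
  Eli vs Chen: Eli wins 34–9.
  Gus vs Chen: Gus wins 25–18.
Copeland scores (wins − losses):
  Hira: 1 − 2 = -1
  Eli: 3 − 0 = 3
  Gus: 2 − 1 = 1
  Chen: 0 − 3 = -3
Eli has the best Copeland score.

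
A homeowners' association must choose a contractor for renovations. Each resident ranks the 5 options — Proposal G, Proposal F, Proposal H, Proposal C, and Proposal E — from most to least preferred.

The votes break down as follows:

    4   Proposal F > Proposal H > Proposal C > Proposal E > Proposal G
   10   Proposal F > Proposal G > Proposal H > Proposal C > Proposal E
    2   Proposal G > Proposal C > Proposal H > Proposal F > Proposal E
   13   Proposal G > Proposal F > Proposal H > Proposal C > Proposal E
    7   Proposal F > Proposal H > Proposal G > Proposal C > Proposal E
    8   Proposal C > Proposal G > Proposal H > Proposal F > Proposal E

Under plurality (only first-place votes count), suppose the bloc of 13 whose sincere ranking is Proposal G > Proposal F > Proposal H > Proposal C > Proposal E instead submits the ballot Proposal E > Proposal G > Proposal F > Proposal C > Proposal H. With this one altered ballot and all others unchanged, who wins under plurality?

Proposal F

First-place totals with the altered ballot: Proposal G 2, Proposal F 21, Proposal H 0, Proposal C 8, Proposal E 13.
The winner is unchanged: still Proposal F.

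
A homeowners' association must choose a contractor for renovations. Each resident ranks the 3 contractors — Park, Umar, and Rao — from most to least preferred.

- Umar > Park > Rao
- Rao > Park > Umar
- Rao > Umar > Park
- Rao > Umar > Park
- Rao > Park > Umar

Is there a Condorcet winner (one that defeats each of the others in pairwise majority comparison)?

Yes

Head-to-head results (5 voters total):
Park vs Umar: Umar wins 3–2.
Park vs Rao: Rao wins 4–1.
Umar vs Rao: Rao wins 4–1.
Rao beats each rival — Park (4–1), Umar (4–1) — so Rao is the Condorcet winner.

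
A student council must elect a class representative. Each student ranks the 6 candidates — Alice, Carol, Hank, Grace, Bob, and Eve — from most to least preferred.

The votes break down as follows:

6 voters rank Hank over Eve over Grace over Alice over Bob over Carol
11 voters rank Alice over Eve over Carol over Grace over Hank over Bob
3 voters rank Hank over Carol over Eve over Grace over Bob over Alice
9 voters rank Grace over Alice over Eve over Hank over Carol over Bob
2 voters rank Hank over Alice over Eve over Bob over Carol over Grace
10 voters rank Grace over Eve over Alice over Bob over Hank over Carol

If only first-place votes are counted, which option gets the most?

First-place vote totals:
  Alice: 11
  Carol: 0
  Hank: 11
  Grace: 19
  Bob: 0
  Eve: 0
Grace has the most first-place votes.

Grace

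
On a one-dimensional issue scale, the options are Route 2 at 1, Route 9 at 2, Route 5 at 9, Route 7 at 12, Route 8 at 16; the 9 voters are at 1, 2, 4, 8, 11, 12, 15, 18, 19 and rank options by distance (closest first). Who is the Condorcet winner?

Route 7

With single-peaked preferences on a line, the Condorcet winner is the candidate closest to the median voter.
The median voter (position 11) is closest to Route 7 at 12.
Check: Route 7 vs Route 5 — voters closer to Route 7: 5 of 9.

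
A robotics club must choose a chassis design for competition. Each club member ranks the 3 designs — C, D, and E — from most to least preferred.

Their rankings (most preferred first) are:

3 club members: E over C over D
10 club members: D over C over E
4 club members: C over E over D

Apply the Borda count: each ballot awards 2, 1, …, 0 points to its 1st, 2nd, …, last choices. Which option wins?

Borda scores:
  C: 3·1 + 10·1 + 4·2 = 21
  D: 3·0 + 10·2 + 4·0 = 20
  E: 3·2 + 10·0 + 4·1 = 10
C has the highest total.

C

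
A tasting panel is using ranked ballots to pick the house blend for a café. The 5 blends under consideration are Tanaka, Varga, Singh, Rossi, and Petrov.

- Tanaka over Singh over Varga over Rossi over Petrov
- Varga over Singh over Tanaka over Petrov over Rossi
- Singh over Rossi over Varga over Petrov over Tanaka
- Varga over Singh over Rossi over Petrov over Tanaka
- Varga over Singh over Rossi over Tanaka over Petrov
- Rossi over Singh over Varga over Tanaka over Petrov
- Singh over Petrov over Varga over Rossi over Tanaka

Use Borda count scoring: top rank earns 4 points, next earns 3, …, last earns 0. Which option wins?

Borda scores:
  Tanaka: 4 + 2 + 0 + 0 + 1 + 1 + 0 = 8
  Varga: 2 + 4 + 2 + 4 + 4 + 2 + 2 = 20
  Singh: 3 + 3 + 4 + 3 + 3 + 3 + 4 = 23
  Rossi: 1 + 0 + 3 + 2 + 2 + 4 + 1 = 13
  Petrov: 0 + 1 + 1 + 1 + 0 + 0 + 3 = 6
Singh has the highest total.

Singh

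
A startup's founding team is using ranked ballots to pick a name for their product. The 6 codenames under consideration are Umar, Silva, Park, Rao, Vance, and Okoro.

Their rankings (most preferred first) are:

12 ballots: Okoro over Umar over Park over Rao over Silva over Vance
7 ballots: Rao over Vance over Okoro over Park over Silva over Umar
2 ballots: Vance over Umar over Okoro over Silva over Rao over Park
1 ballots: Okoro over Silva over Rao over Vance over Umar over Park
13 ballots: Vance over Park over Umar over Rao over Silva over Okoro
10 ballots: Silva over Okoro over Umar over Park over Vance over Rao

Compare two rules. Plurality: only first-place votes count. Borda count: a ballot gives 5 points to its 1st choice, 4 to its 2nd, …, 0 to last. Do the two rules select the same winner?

No

Plurality first-place counts: Umar 0, Silva 10, Park 0, Rao 7, Vance 15, Okoro 13 → Vance.
Borda totals: Umar 126, Silva 90, Park 122, Rao 90, Vance 115, Okoro 132 → Okoro.
The two rules disagree: plurality picks Vance, Borda picks Okoro.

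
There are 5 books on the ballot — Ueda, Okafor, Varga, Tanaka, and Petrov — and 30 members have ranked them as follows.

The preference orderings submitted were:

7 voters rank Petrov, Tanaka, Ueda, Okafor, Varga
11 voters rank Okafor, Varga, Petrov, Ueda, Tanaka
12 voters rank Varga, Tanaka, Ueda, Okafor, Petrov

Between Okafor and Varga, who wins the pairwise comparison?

Okafor

Ballots ranking Okafor above Varga: 7+11 = 18.
Ballots ranking Varga above Okafor: 12.
Okafor wins the head-to-head, 18–12.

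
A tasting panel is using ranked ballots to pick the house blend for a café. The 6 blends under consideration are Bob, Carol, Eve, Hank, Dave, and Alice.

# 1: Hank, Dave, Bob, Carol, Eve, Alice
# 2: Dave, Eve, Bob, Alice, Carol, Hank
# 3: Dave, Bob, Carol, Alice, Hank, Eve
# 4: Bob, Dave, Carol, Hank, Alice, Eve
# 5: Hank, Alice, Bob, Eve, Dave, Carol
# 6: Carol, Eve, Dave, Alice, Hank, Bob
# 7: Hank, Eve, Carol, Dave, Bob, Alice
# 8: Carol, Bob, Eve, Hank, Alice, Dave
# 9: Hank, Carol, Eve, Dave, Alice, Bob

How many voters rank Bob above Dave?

3

Ballots ranking Bob above Dave: 3.
Ballots ranking Dave above Bob: 6.
So 3 of 9 voters prefer Bob to Dave.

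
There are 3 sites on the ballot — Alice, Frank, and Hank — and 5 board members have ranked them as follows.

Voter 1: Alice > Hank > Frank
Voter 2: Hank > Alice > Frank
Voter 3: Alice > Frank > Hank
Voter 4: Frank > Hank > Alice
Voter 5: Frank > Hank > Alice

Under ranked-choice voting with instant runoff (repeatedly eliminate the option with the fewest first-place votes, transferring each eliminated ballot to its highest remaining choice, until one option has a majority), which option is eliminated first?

Round 1: Alice 2, Frank 2, Hank 1. Hank has the fewest and is eliminated.
Round 2: Alice 3, Frank 2. Alice has a majority.

Hank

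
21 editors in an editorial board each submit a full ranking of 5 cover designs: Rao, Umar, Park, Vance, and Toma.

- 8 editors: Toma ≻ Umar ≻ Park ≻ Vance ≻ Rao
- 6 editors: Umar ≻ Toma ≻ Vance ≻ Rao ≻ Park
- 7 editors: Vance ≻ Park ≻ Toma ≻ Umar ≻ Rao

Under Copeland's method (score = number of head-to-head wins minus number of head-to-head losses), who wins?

Pairwise results:
  Rao vs Umar: Umar wins 21–0.
  Rao vs Park: Park wins 15–6.
  Rao vs Vance: Vance wins 21–0.
  Rao vs Toma: Toma wins 21–0.
  Umar vs Park: Umar wins 14–7.
  Umar vs Vance: Umar wins 14–7.
  Umar vs Toma: Toma wins 15–6.
  Park vs Vance: Vance wins 13–8.
  Park vs Toma: Toma wins 14–7.
  Vance vs Toma: Toma wins 14–7.
Copeland scores (wins − losses):
  Rao: 0 − 4 = -4
  Umar: 3 − 1 = 2
  Park: 1 − 3 = -2
  Vance: 2 − 2 = 0
  Toma: 4 − 0 = 4
Toma has the best Copeland score.

Toma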